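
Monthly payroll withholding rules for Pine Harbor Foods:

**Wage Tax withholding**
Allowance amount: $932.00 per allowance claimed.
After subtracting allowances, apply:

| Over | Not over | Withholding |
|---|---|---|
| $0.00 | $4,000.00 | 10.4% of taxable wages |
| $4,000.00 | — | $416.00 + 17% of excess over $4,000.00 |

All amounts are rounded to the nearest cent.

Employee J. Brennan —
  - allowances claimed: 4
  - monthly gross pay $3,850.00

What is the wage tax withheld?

Wage Tax: taxable = $3,850.00 − 4×$932.00 = $122.00
  10.4% × $122.00 = $12.69

$12.69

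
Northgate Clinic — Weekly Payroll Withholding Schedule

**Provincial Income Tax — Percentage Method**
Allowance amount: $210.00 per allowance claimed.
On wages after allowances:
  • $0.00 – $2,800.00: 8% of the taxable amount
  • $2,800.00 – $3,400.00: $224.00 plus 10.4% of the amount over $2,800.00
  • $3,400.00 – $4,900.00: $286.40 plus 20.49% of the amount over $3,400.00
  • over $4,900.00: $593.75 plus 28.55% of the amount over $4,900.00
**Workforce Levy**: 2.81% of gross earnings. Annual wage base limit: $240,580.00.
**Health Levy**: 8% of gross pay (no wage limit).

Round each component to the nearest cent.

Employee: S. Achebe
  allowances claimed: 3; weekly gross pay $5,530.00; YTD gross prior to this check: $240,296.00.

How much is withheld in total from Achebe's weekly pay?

Provincial Income Tax: taxable = $5,530.00 − 3×$210.00 = $4,900.00
  $286.40 + 20.49% × ($4,900.00 − $3,400.00) = $286.40 + 20.49% × $1,500.00 = $593.75
Workforce Levy: cap $240,580.00 − YTD $240,296.00 = $284.00 subject; 2.81% × $284.00 = $7.98
Health Levy: 8% × $5,530.00 = $442.40
Total: $593.75 + $7.98 + $442.40 = $1,044.13

$1,044.13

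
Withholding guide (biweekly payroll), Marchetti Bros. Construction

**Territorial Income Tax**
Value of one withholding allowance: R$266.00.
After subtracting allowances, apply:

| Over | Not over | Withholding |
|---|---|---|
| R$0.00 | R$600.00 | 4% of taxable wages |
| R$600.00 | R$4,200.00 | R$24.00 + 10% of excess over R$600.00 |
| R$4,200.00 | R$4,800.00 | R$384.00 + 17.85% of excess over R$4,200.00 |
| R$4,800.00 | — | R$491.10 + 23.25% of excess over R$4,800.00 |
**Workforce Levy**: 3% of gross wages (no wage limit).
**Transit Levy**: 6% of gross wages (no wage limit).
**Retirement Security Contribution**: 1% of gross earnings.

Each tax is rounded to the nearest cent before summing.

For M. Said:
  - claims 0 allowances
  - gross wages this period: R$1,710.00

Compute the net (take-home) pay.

R$1,404.00

Territorial Income Tax: taxable = R$1,710.00
  R$24.00 + 10% × (R$1,710.00 − R$600.00) = R$24.00 + 10% × R$1,110.00 = R$135.00
Workforce Levy: 3% × R$1,710.00 = R$51.30
Transit Levy: 6% × R$1,710.00 = R$102.60
Retirement Security Contribution: 1% × R$1,710.00 = R$17.10
Total withheld: R$135.00 + R$51.30 + R$102.60 + R$17.10 = R$306.00
Net pay: R$1,710.00 − R$306.00 = R$1,404.00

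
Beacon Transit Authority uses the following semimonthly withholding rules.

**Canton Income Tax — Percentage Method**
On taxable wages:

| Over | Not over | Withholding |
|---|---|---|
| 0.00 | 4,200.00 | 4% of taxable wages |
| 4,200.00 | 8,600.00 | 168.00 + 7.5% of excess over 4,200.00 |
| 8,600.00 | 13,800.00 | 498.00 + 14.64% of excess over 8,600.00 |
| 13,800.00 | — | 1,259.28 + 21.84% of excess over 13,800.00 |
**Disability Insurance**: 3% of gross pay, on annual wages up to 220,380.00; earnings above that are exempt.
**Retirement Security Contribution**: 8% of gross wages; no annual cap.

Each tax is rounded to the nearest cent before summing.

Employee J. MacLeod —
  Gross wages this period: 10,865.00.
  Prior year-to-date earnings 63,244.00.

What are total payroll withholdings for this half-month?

Canton Income Tax: taxable = 10,865.00
  498.00 + 14.64% × (10,865.00 − 8,600.00) = 498.00 + 14.64% × 2,265.00 = 829.60
Disability Insurance: 3% × 10,865.00 = 325.95
Retirement Security Contribution: 8% × 10,865.00 = 869.20
Total: 829.60 + 325.95 + 869.20 = 2,024.75

2,024.75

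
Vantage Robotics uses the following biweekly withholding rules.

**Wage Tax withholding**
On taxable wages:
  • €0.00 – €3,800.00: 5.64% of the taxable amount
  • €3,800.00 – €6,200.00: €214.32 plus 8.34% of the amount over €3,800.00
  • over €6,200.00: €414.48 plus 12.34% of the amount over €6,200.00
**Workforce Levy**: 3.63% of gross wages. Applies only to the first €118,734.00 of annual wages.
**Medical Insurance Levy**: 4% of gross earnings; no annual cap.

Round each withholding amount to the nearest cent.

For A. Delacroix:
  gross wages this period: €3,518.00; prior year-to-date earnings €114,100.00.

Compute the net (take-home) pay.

€3,051.16

Wage Tax: taxable = €3,518.00
  5.64% × €3,518.00 = €198.42
Workforce Levy: 3.63% × €3,518.00 = €127.70
Medical Insurance Levy: 4% × €3,518.00 = €140.72
Total withheld: €198.42 + €127.70 + €140.72 = €466.84
Net pay: €3,518.00 − €466.84 = €3,051.16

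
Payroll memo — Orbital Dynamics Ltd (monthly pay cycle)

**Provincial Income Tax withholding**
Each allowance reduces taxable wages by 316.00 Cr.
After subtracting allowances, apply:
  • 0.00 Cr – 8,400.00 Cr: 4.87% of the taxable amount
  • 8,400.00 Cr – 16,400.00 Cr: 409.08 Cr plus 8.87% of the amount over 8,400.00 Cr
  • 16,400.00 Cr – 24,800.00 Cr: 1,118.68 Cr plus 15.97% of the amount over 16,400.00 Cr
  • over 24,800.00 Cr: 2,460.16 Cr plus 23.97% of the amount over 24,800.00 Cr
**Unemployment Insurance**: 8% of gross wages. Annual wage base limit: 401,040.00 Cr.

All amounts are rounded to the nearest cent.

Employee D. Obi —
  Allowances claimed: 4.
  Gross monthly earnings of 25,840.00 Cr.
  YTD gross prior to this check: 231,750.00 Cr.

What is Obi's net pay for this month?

21,348.41 Cr

Provincial Income Tax: taxable = 25,840.00 Cr − 4×316.00 Cr = 24,576.00 Cr
  1,118.68 Cr + 15.97% × (24,576.00 Cr − 16,400.00 Cr) = 1,118.68 Cr + 15.97% × 8,176.00 Cr = 2,424.39 Cr
Unemployment Insurance: 8% × 25,840.00 Cr = 2,067.20 Cr
Total withheld: 2,424.39 Cr + 2,067.20 Cr = 4,491.59 Cr
Net pay: 25,840.00 Cr − 4,491.59 Cr = 21,348.41 Cr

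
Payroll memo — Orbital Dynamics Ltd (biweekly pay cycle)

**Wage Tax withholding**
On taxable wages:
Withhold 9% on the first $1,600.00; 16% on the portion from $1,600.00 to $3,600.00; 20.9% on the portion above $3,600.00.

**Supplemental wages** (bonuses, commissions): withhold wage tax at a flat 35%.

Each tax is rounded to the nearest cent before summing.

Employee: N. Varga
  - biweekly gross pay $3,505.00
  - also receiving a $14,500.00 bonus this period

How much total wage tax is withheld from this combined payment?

$5,523.80

Wage Tax: taxable = $3,505.00
  $144.00 + 16% × ($3,505.00 − $1,600.00) = $144.00 + 16% × $1,905.00 = $448.80
Supplemental (35% flat on bonus): 35% × $14,500.00 = $5,075.00
Total wage tax: $448.80 + $5,075.00 = $5,523.80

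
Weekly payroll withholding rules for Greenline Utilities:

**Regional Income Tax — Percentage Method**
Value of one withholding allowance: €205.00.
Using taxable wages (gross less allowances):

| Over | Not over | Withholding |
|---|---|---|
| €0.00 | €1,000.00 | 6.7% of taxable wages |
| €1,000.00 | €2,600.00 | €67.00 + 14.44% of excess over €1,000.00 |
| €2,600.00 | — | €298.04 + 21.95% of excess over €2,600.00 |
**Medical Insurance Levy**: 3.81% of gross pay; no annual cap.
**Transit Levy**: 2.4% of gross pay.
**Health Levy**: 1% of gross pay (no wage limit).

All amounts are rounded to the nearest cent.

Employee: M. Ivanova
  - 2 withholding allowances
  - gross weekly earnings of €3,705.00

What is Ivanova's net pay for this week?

Regional Income Tax: taxable = €3,705.00 − 2×€205.00 = €3,295.00
  €298.04 + 21.95% × (€3,295.00 − €2,600.00) = €298.04 + 21.95% × €695.00 = €450.59
Medical Insurance Levy: 3.81% × €3,705.00 = €141.16
Transit Levy: 2.4% × €3,705.00 = €88.92
Health Levy: 1% × €3,705.00 = €37.05
Total withheld: €450.59 + €141.16 + €88.92 + €37.05 = €717.72
Net pay: €3,705.00 − €717.72 = €2,987.28

€2,987.28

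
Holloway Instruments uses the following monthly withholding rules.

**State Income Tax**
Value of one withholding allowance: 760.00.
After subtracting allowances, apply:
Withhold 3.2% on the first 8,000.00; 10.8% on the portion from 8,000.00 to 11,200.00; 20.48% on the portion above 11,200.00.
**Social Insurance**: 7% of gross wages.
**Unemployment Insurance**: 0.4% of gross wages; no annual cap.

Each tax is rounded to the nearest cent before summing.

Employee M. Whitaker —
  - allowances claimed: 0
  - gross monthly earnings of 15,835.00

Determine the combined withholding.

State Income Tax: taxable = 15,835.00
  601.60 + 20.48% × (15,835.00 − 11,200.00) = 601.60 + 20.48% × 4,635.00 = 1,550.85
Social Insurance: 7% × 15,835.00 = 1,108.45
Unemployment Insurance: 0.4% × 15,835.00 = 63.34
Total: 1,550.85 + 1,108.45 + 63.34 = 2,722.64

2,722.64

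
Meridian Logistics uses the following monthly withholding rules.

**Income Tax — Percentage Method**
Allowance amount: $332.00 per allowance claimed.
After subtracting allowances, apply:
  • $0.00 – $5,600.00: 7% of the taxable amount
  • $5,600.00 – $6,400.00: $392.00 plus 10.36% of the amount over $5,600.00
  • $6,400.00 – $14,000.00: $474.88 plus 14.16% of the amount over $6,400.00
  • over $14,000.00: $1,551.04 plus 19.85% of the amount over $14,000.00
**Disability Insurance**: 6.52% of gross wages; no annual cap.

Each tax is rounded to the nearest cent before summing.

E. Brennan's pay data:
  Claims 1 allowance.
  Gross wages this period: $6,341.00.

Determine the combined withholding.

$847.80

Income Tax: taxable = $6,341.00 − 1×$332.00 = $6,009.00
  $392.00 + 10.36% × ($6,009.00 − $5,600.00) = $392.00 + 10.36% × $409.00 = $434.37
Disability Insurance: 6.52% × $6,341.00 = $413.43
Total: $434.37 + $413.43 = $847.80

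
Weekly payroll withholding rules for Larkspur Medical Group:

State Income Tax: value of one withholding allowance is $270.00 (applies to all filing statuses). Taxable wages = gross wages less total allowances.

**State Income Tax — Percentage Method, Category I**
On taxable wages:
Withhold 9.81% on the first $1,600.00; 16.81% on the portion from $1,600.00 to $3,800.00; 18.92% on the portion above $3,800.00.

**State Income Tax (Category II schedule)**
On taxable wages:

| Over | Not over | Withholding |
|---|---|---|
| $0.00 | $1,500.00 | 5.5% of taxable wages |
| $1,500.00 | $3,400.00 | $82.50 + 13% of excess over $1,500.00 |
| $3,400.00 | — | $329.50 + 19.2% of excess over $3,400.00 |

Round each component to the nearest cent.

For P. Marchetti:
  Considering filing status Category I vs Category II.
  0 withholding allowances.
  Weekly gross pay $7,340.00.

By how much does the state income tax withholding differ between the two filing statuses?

State Income Tax (Category I): taxable = $7,340.00
  $526.78 + 18.92% × ($7,340.00 − $3,800.00) = $526.78 + 18.92% × $3,540.00 = $1,196.55
State Income Tax (Category II): taxable = $7,340.00
  $329.50 + 19.2% × ($7,340.00 − $3,400.00) = $329.50 + 19.2% × $3,940.00 = $1,085.98
Difference: |$1,196.55 − $1,085.98| = $110.57 (higher under Category I)

$110.57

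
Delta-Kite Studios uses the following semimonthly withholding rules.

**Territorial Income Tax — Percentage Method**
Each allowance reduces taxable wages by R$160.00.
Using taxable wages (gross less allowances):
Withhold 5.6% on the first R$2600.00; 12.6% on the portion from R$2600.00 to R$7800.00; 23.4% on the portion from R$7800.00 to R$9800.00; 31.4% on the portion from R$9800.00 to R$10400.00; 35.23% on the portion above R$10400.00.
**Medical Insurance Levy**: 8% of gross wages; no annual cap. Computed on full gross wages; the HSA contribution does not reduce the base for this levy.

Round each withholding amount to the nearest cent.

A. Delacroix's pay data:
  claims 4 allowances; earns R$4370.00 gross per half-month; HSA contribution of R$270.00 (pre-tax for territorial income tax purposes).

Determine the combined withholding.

Territorial Income Tax: taxable = R$4370.00 − R$270.00 − 4×R$160.00 = R$3460.00
  R$145.60 + 12.6% × (R$3460.00 − R$2600.00) = R$145.60 + 12.6% × R$860.00 = R$253.96
Medical Insurance Levy: 8% × R$4370.00 = R$349.60
Total: R$253.96 + R$349.60 = R$603.56

R$603.56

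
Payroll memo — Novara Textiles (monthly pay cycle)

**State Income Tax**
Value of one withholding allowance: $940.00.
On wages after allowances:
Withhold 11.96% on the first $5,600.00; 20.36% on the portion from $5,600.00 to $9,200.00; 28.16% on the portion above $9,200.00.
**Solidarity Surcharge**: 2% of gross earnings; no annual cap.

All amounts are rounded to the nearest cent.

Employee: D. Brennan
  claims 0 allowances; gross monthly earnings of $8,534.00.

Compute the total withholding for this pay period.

$1,437.80

State Income Tax: taxable = $8,534.00
  $669.76 + 20.36% × ($8,534.00 − $5,600.00) = $669.76 + 20.36% × $2,934.00 = $1,267.12
Solidarity Surcharge: 2% × $8,534.00 = $170.68
Total: $1,267.12 + $170.68 = $1,437.80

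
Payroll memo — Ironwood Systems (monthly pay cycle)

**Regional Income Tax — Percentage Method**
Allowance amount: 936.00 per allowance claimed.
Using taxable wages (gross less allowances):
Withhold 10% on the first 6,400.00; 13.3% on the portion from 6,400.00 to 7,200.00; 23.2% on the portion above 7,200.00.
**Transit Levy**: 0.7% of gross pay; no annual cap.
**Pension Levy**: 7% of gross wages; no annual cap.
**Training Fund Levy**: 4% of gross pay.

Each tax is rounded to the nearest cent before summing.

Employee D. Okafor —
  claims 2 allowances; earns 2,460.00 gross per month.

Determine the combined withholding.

Regional Income Tax: taxable = 2,460.00 − 2×936.00 = 588.00
  10% × 588.00 = 58.80
Transit Levy: 0.7% × 2,460.00 = 17.22
Pension Levy: 7% × 2,460.00 = 172.20
Training Fund Levy: 4% × 2,460.00 = 98.40
Total: 58.80 + 17.22 + 172.20 + 98.40 = 346.62

346.62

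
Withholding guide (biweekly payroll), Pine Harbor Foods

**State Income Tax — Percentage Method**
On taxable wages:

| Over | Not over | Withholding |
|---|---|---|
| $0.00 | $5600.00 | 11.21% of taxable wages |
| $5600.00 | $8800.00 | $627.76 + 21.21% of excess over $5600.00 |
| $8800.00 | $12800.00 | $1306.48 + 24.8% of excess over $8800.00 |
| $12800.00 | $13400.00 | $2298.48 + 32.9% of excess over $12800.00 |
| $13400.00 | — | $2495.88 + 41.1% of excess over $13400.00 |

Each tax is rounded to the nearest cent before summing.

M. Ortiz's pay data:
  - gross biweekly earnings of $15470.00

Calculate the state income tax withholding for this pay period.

$3346.65

State Income Tax: taxable = $15470.00
  $2495.88 + 41.1% × ($15470.00 − $13400.00) = $2495.88 + 41.1% × $2070.00 = $3346.65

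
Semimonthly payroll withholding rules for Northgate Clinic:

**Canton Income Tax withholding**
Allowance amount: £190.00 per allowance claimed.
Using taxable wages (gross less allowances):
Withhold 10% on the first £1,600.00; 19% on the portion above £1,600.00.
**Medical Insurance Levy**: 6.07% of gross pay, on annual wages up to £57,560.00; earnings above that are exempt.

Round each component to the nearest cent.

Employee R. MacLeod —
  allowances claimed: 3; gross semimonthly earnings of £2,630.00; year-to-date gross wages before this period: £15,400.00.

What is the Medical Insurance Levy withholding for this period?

Medical Insurance Levy: 6.07% × £2,630.00 = £159.64

£159.64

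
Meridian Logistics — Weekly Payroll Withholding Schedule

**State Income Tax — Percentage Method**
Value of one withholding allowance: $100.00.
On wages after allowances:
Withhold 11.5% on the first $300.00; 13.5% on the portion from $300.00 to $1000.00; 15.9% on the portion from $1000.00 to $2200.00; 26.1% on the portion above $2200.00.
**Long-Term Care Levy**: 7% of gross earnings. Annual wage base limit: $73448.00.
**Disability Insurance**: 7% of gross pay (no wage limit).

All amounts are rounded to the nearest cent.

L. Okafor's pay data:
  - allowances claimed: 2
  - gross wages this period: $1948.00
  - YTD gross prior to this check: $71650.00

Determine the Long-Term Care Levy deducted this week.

Long-Term Care Levy: cap $73448.00 − YTD $71650.00 = $1798.00 subject; 7% × $1798.00 = $125.86

$125.86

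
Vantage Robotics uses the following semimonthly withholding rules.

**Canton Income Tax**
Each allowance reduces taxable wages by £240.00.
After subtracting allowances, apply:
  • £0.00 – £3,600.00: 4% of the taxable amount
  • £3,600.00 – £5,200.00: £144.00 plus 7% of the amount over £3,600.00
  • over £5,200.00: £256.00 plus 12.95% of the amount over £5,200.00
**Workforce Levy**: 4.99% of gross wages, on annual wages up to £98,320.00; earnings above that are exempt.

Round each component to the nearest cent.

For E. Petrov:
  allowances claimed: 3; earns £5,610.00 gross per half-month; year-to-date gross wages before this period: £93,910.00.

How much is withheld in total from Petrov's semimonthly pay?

£454.36

Canton Income Tax: taxable = £5,610.00 − 3×£240.00 = £4,890.00
  £144.00 + 7% × (£4,890.00 − £3,600.00) = £144.00 + 7% × £1,290.00 = £234.30
Workforce Levy: cap £98,320.00 − YTD £93,910.00 = £4,410.00 subject; 4.99% × £4,410.00 = £220.06
Total: £234.30 + £220.06 = £454.36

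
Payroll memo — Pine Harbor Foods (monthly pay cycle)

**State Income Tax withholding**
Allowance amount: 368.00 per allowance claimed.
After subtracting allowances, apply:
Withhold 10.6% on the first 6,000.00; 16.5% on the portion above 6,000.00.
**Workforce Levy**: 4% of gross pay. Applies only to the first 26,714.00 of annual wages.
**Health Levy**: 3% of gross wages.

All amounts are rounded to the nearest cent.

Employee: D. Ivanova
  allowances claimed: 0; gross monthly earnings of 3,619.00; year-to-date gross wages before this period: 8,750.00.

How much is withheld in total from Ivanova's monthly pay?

636.94

State Income Tax: taxable = 3,619.00
  10.6% × 3,619.00 = 383.61
Workforce Levy: 4% × 3,619.00 = 144.76
Health Levy: 3% × 3,619.00 = 108.57
Total: 383.61 + 144.76 + 108.57 = 636.94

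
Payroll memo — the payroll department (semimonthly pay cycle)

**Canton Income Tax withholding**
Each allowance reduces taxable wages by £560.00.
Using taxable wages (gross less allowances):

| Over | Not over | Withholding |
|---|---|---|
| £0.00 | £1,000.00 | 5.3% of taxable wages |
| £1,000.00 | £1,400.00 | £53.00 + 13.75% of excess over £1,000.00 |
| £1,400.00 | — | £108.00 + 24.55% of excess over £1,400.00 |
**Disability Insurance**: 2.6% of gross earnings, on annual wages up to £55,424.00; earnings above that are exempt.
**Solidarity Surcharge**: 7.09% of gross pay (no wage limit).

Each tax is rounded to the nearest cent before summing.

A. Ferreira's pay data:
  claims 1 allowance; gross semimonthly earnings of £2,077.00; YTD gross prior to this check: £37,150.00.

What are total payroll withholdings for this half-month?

£337.98

Canton Income Tax: taxable = £2,077.00 − 1×£560.00 = £1,517.00
  £108.00 + 24.55% × (£1,517.00 − £1,400.00) = £108.00 + 24.55% × £117.00 = £136.72
Disability Insurance: 2.6% × £2,077.00 = £54.00
Solidarity Surcharge: 7.09% × £2,077.00 = £147.26
Total: £136.72 + £54.00 + £147.26 = £337.98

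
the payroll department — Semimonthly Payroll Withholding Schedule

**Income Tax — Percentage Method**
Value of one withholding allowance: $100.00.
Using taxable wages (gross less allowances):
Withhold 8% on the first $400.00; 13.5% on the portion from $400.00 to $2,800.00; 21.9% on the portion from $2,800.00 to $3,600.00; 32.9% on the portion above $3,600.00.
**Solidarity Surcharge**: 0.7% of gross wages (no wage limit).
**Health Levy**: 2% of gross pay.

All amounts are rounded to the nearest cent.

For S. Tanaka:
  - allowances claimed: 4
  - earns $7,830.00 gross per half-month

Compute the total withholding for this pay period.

Income Tax: taxable = $7,830.00 − 4×$100.00 = $7,430.00
  $531.20 + 32.9% × ($7,430.00 − $3,600.00) = $531.20 + 32.9% × $3,830.00 = $1,791.27
Solidarity Surcharge: 0.7% × $7,830.00 = $54.81
Health Levy: 2% × $7,830.00 = $156.60
Total: $1,791.27 + $54.81 + $156.60 = $2,002.68

$2,002.68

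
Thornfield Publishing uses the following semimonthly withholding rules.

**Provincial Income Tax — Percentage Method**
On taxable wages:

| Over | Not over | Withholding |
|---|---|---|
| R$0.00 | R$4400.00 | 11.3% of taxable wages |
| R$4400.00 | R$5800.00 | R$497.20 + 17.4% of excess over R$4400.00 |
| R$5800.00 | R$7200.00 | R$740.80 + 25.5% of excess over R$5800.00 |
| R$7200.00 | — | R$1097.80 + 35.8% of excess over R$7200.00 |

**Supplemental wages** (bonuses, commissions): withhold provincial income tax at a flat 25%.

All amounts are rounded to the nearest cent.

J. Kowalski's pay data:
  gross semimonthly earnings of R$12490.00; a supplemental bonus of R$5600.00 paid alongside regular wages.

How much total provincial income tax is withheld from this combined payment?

Provincial Income Tax: taxable = R$12490.00
  R$1097.80 + 35.8% × (R$12490.00 − R$7200.00) = R$1097.80 + 35.8% × R$5290.00 = R$2991.62
Supplemental (25% flat on bonus): 25% × R$5600.00 = R$1400.00
Total provincial income tax: R$2991.62 + R$1400.00 = R$4391.62

R$4391.62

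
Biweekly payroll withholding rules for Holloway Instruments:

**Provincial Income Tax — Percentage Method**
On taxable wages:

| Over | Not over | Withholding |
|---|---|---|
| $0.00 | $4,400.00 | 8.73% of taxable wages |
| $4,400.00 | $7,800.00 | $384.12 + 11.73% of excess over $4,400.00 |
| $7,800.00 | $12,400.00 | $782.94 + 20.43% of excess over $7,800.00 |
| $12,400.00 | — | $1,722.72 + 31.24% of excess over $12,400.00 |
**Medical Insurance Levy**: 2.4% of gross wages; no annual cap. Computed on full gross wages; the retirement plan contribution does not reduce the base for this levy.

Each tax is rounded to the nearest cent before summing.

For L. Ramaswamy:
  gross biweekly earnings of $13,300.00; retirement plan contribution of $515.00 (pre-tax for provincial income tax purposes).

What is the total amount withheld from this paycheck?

$2,162.19

Provincial Income Tax: taxable = $13,300.00 − $515.00 = $12,785.00
  $1,722.72 + 31.24% × ($12,785.00 − $12,400.00) = $1,722.72 + 31.24% × $385.00 = $1,842.99
Medical Insurance Levy: 2.4% × $13,300.00 = $319.20
Total: $1,842.99 + $319.20 = $2,162.19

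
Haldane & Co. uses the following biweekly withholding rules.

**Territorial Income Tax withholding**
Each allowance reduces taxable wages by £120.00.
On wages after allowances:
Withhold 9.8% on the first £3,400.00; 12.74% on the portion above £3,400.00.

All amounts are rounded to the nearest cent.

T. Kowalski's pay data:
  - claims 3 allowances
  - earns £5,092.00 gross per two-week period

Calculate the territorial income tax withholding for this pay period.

Territorial Income Tax: taxable = £5,092.00 − 3×£120.00 = £4,732.00
  £333.20 + 12.74% × (£4,732.00 − £3,400.00) = £333.20 + 12.74% × £1,332.00 = £502.90

£502.90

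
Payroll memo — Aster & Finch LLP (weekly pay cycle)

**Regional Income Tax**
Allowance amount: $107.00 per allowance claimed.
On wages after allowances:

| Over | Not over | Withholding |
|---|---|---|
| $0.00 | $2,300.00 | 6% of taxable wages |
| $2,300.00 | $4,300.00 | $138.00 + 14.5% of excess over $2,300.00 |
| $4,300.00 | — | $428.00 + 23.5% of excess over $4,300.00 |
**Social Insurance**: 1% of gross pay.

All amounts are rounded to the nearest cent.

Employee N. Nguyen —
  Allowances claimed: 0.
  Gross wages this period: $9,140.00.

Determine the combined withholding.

Regional Income Tax: taxable = $9,140.00
  $428.00 + 23.5% × ($9,140.00 − $4,300.00) = $428.00 + 23.5% × $4,840.00 = $1,565.40
Social Insurance: 1% × $9,140.00 = $91.40
Total: $1,565.40 + $91.40 = $1,656.80

$1,656.80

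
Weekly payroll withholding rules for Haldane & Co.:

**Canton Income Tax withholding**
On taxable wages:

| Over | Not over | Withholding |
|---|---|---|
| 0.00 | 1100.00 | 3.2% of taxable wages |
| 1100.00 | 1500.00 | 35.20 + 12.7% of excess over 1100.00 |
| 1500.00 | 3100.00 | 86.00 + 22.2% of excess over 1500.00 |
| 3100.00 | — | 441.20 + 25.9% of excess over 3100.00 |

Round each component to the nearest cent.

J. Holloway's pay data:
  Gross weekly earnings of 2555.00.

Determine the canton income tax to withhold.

Canton Income Tax: taxable = 2555.00
  86.00 + 22.2% × (2555.00 − 1500.00) = 86.00 + 22.2% × 1055.00 = 320.21

320.21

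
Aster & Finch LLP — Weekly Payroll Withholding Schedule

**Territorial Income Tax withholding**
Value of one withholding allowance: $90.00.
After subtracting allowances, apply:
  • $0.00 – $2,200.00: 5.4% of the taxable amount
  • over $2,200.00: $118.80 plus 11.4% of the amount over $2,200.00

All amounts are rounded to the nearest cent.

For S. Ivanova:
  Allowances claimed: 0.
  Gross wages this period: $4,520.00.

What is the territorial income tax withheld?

$383.28

Territorial Income Tax: taxable = $4,520.00
  $118.80 + 11.4% × ($4,520.00 − $2,200.00) = $118.80 + 11.4% × $2,320.00 = $383.28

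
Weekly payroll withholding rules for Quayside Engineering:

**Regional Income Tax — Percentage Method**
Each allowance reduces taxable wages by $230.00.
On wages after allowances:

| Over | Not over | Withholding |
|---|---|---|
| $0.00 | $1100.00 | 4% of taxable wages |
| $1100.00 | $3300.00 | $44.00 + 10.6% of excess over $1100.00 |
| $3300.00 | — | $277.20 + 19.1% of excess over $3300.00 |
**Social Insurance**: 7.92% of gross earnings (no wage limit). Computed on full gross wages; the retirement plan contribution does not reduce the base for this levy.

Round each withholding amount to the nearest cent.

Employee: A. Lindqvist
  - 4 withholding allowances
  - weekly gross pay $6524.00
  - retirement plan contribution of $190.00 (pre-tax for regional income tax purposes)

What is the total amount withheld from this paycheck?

$1197.67

Regional Income Tax: taxable = $6524.00 − $190.00 − 4×$230.00 = $5414.00
  $277.20 + 19.1% × ($5414.00 − $3300.00) = $277.20 + 19.1% × $2114.00 = $680.97
Social Insurance: 7.92% × $6524.00 = $516.70
Total: $680.97 + $516.70 = $1197.67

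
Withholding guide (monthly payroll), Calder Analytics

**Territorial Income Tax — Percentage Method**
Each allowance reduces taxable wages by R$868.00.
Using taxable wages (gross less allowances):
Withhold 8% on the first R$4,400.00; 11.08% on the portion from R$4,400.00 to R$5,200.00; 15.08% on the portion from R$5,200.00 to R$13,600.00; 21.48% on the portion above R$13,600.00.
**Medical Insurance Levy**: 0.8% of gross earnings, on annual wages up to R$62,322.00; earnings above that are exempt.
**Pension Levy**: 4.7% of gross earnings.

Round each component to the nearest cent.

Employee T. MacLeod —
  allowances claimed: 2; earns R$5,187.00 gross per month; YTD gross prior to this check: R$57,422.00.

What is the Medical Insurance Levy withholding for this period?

R$39.20

Medical Insurance Levy: cap R$62,322.00 − YTD R$57,422.00 = R$4,900.00 subject; 0.8% × R$4,900.00 = R$39.20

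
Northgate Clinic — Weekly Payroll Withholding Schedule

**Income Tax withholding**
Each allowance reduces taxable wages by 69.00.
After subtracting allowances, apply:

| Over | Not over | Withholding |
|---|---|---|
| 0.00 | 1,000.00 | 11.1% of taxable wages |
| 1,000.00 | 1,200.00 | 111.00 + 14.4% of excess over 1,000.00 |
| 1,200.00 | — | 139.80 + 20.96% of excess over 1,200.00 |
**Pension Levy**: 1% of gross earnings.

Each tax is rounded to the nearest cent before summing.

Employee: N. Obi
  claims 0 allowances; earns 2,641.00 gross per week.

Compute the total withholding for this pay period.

468.24

Income Tax: taxable = 2,641.00
  139.80 + 20.96% × (2,641.00 − 1,200.00) = 139.80 + 20.96% × 1,441.00 = 441.83
Pension Levy: 1% × 2,641.00 = 26.41
Total: 441.83 + 26.41 = 468.24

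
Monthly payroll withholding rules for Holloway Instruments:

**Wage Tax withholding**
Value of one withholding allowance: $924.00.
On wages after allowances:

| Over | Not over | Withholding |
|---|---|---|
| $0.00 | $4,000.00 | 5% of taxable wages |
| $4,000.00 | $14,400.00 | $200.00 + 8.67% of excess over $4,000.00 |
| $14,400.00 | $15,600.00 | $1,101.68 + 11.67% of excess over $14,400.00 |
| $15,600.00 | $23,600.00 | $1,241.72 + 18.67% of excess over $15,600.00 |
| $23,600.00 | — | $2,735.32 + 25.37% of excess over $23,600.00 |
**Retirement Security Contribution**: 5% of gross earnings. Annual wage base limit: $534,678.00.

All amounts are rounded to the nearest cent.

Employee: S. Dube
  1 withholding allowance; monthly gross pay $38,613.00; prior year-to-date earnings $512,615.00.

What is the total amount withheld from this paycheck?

$7,412.85

Wage Tax: taxable = $38,613.00 − 1×$924.00 = $37,689.00
  $2,735.32 + 25.37% × ($37,689.00 − $23,600.00) = $2,735.32 + 25.37% × $14,089.00 = $6,309.70
Retirement Security Contribution: cap $534,678.00 − YTD $512,615.00 = $22,063.00 subject; 5% × $22,063.00 = $1,103.15
Total: $6,309.70 + $1,103.15 = $7,412.85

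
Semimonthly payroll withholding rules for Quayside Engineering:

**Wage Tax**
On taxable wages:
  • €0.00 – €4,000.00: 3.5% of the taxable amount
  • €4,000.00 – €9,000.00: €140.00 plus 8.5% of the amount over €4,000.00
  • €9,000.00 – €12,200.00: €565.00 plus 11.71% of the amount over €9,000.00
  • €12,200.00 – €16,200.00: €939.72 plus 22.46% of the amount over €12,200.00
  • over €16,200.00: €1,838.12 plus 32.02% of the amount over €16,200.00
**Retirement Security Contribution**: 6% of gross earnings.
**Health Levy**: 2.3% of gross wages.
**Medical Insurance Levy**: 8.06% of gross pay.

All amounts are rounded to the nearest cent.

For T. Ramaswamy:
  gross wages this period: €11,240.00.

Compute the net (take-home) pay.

Wage Tax: taxable = €11,240.00
  €565.00 + 11.71% × (€11,240.00 − €9,000.00) = €565.00 + 11.71% × €2,240.00 = €827.30
Retirement Security Contribution: 6% × €11,240.00 = €674.40
Health Levy: 2.3% × €11,240.00 = €258.52
Medical Insurance Levy: 8.06% × €11,240.00 = €905.94
Total withheld: €827.30 + €674.40 + €258.52 + €905.94 = €2,666.16
Net pay: €11,240.00 − €2,666.16 = €8,573.84

€8,573.84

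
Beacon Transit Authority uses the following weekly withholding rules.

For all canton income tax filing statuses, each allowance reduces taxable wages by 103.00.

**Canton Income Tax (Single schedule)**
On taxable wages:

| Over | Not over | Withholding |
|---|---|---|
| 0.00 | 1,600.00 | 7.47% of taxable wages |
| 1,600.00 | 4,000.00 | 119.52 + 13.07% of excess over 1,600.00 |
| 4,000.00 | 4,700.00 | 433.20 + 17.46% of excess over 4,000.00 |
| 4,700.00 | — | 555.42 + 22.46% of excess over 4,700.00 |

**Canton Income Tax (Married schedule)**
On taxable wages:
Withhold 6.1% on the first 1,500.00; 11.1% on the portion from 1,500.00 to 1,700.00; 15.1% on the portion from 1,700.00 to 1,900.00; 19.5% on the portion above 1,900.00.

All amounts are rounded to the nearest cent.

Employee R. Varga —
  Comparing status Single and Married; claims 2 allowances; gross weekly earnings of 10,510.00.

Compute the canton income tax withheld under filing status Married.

Canton Income Tax (Married): taxable = 10,510.00 − 2×103.00 = 10,304.00
  143.90 + 19.5% × (10,304.00 − 1,900.00) = 143.90 + 19.5% × 8,404.00 = 1,782.68

1,782.68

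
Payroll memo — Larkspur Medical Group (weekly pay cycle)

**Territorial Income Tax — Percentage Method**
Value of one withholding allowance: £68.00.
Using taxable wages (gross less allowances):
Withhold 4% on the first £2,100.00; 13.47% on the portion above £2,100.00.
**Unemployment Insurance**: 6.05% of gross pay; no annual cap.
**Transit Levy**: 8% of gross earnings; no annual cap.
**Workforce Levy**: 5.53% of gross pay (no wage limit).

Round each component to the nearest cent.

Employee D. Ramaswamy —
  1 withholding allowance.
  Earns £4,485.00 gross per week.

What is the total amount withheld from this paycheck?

Territorial Income Tax: taxable = £4,485.00 − 1×£68.00 = £4,417.00
  £84.00 + 13.47% × (£4,417.00 − £2,100.00) = £84.00 + 13.47% × £2,317.00 = £396.10
Unemployment Insurance: 6.05% × £4,485.00 = £271.34
Transit Levy: 8% × £4,485.00 = £358.80
Workforce Levy: 5.53% × £4,485.00 = £248.02
Total: £396.10 + £271.34 + £358.80 + £248.02 = £1,274.26

£1,274.26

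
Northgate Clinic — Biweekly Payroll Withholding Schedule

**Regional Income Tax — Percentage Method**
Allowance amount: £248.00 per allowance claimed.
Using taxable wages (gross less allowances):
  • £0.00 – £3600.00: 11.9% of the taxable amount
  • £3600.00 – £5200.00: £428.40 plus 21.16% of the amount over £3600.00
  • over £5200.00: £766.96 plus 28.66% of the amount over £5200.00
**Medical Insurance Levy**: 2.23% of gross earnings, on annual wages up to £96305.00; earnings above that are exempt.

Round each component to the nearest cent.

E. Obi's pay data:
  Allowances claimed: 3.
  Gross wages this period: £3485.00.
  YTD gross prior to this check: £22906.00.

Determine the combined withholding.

Regional Income Tax: taxable = £3485.00 − 3×£248.00 = £2741.00
  11.9% × £2741.00 = £326.18
Medical Insurance Levy: 2.23% × £3485.00 = £77.72
Total: £326.18 + £77.72 = £403.90

£403.90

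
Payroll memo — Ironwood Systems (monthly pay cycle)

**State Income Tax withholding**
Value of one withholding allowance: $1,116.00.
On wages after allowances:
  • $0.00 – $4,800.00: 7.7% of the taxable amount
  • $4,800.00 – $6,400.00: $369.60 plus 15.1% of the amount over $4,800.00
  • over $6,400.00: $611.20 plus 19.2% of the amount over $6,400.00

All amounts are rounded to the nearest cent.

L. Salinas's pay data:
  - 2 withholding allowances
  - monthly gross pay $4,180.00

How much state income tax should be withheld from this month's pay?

State Income Tax: taxable = $4,180.00 − 2×$1,116.00 = $1,948.00
  7.7% × $1,948.00 = $150.00

$150.00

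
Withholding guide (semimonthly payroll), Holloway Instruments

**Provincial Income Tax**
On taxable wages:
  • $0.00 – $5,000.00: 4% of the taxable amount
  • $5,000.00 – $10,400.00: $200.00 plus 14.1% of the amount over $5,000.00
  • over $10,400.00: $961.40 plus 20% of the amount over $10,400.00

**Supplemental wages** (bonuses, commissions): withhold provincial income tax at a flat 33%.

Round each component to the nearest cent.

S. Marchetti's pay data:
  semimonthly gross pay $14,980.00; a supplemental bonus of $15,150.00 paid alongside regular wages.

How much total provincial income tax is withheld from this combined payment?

$6,876.90

Provincial Income Tax: taxable = $14,980.00
  $961.40 + 20% × ($14,980.00 − $10,400.00) = $961.40 + 20% × $4,580.00 = $1,877.40
Supplemental (33% flat on bonus): 33% × $15,150.00 = $4,999.50
Total provincial income tax: $1,877.40 + $4,999.50 = $6,876.90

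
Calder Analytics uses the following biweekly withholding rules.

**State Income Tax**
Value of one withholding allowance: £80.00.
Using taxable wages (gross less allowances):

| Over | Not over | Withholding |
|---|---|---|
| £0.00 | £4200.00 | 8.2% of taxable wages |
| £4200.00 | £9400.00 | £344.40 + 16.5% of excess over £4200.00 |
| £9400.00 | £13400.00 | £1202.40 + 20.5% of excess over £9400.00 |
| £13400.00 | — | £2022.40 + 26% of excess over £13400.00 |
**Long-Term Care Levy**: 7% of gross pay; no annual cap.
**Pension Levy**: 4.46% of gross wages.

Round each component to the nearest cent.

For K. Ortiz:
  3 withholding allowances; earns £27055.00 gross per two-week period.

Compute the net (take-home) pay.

State Income Tax: taxable = £27055.00 − 3×£80.00 = £26815.00
  £2022.40 + 26% × (£26815.00 − £13400.00) = £2022.40 + 26% × £13415.00 = £5510.30
Long-Term Care Levy: 7% × £27055.00 = £1893.85
Pension Levy: 4.46% × £27055.00 = £1206.65
Total withheld: £5510.30 + £1893.85 + £1206.65 = £8610.80
Net pay: £27055.00 − £8610.80 = £18444.20

£18444.20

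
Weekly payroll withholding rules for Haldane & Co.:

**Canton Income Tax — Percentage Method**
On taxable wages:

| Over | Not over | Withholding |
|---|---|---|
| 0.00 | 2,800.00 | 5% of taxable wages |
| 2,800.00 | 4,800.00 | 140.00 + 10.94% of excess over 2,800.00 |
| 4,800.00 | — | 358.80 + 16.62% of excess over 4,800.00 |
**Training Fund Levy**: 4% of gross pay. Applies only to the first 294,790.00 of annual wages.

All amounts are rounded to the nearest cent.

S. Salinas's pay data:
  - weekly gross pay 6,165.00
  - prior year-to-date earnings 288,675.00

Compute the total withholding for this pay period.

Canton Income Tax: taxable = 6,165.00
  358.80 + 16.62% × (6,165.00 − 4,800.00) = 358.80 + 16.62% × 1,365.00 = 585.66
Training Fund Levy: cap 294,790.00 − YTD 288,675.00 = 6,115.00 subject; 4% × 6,115.00 = 244.60
Total: 585.66 + 244.60 = 830.26

830.26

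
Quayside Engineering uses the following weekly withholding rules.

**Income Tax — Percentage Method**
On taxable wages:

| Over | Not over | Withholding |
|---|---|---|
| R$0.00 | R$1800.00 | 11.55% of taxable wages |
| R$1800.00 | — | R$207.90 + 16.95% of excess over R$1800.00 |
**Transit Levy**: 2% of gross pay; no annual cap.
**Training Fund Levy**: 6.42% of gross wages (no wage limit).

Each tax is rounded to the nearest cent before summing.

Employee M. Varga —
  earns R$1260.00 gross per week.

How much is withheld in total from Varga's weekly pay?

Income Tax: taxable = R$1260.00
  11.55% × R$1260.00 = R$145.53
Transit Levy: 2% × R$1260.00 = R$25.20
Training Fund Levy: 6.42% × R$1260.00 = R$80.89
Total: R$145.53 + R$25.20 + R$80.89 = R$251.62

R$251.62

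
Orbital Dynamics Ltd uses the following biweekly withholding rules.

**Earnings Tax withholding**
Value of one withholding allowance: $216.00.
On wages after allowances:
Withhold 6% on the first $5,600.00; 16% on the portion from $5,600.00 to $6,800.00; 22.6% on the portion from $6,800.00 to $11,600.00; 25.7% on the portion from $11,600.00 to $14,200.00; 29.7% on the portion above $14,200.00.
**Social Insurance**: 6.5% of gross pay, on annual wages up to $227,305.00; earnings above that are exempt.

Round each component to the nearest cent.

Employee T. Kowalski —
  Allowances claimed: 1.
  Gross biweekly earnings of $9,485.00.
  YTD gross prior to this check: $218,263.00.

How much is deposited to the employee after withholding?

Earnings Tax: taxable = $9,485.00 − 1×$216.00 = $9,269.00
  $528.00 + 22.6% × ($9,269.00 − $6,800.00) = $528.00 + 22.6% × $2,469.00 = $1,085.99
Social Insurance: cap $227,305.00 − YTD $218,263.00 = $9,042.00 subject; 6.5% × $9,042.00 = $587.73
Total withheld: $1,085.99 + $587.73 = $1,673.72
Net pay: $9,485.00 − $1,673.72 = $7,811.28

$7,811.28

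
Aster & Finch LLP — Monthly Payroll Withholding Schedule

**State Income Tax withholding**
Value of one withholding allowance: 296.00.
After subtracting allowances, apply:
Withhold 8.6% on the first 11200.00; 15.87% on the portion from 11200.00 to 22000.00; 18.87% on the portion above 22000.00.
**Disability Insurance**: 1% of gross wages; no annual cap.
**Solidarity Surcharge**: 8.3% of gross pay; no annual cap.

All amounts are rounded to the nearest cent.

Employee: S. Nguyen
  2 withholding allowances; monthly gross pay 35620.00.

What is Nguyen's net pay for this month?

27171.80

State Income Tax: taxable = 35620.00 − 2×296.00 = 35028.00
  2677.16 + 18.87% × (35028.00 − 22000.00) = 2677.16 + 18.87% × 13028.00 = 5135.54
Disability Insurance: 1% × 35620.00 = 356.20
Solidarity Surcharge: 8.3% × 35620.00 = 2956.46
Total withheld: 5135.54 + 356.20 + 2956.46 = 8448.20
Net pay: 35620.00 − 8448.20 = 27171.80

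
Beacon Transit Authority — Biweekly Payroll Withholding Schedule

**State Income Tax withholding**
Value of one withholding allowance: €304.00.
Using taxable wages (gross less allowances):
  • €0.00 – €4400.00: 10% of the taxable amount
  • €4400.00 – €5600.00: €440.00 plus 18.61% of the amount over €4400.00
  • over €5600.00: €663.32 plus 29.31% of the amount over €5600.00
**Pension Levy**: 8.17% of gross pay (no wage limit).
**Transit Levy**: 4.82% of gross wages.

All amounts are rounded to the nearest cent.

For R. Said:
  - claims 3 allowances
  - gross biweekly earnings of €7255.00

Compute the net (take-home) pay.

State Income Tax: taxable = €7255.00 − 3×€304.00 = €6343.00
  €663.32 + 29.31% × (€6343.00 − €5600.00) = €663.32 + 29.31% × €743.00 = €881.09
Pension Levy: 8.17% × €7255.00 = €592.73
Transit Levy: 4.82% × €7255.00 = €349.69
Total withheld: €881.09 + €592.73 + €349.69 = €1823.51
Net pay: €7255.00 − €1823.51 = €5431.49

€5431.49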